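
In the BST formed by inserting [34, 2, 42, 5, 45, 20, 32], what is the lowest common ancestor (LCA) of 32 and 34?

Tree insertion order: [34, 2, 42, 5, 45, 20, 32]
Tree (level-order array): [34, 2, 42, None, 5, None, 45, None, 20, None, None, None, 32]
In a BST, the LCA of p=32, q=34 is the first node v on the
root-to-leaf path with p <= v <= q (go left if both < v, right if both > v).
Walk from root:
  at 34: 32 <= 34 <= 34, this is the LCA
LCA = 34


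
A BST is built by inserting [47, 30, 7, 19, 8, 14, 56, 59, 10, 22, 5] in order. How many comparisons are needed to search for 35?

Search path for 35: 47 -> 30
Found: False
Comparisons: 2


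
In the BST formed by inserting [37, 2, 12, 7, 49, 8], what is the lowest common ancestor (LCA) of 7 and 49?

Tree insertion order: [37, 2, 12, 7, 49, 8]
Tree (level-order array): [37, 2, 49, None, 12, None, None, 7, None, None, 8]
In a BST, the LCA of p=7, q=49 is the first node v on the
root-to-leaf path with p <= v <= q (go left if both < v, right if both > v).
Walk from root:
  at 37: 7 <= 37 <= 49, this is the LCA
LCA = 37


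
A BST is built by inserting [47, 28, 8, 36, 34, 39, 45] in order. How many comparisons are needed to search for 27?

Search path for 27: 47 -> 28 -> 8
Found: False
Comparisons: 3


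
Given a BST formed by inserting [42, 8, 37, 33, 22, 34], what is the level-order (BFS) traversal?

Tree insertion order: [42, 8, 37, 33, 22, 34]
Tree (level-order array): [42, 8, None, None, 37, 33, None, 22, 34]
BFS from the root, enqueuing left then right child of each popped node:
  queue [42] -> pop 42, enqueue [8], visited so far: [42]
  queue [8] -> pop 8, enqueue [37], visited so far: [42, 8]
  queue [37] -> pop 37, enqueue [33], visited so far: [42, 8, 37]
  queue [33] -> pop 33, enqueue [22, 34], visited so far: [42, 8, 37, 33]
  queue [22, 34] -> pop 22, enqueue [none], visited so far: [42, 8, 37, 33, 22]
  queue [34] -> pop 34, enqueue [none], visited so far: [42, 8, 37, 33, 22, 34]
Result: [42, 8, 37, 33, 22, 34]


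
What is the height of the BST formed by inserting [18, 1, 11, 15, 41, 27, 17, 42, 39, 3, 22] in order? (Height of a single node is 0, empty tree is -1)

Insertion order: [18, 1, 11, 15, 41, 27, 17, 42, 39, 3, 22]
Tree (level-order array): [18, 1, 41, None, 11, 27, 42, 3, 15, 22, 39, None, None, None, None, None, 17]
Compute height bottom-up (empty subtree = -1):
  height(3) = 1 + max(-1, -1) = 0
  height(17) = 1 + max(-1, -1) = 0
  height(15) = 1 + max(-1, 0) = 1
  height(11) = 1 + max(0, 1) = 2
  height(1) = 1 + max(-1, 2) = 3
  height(22) = 1 + max(-1, -1) = 0
  height(39) = 1 + max(-1, -1) = 0
  height(27) = 1 + max(0, 0) = 1
  height(42) = 1 + max(-1, -1) = 0
  height(41) = 1 + max(1, 0) = 2
  height(18) = 1 + max(3, 2) = 4
Height = 4


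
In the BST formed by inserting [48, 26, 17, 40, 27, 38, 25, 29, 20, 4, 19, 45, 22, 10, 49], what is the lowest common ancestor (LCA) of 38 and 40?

Tree insertion order: [48, 26, 17, 40, 27, 38, 25, 29, 20, 4, 19, 45, 22, 10, 49]
Tree (level-order array): [48, 26, 49, 17, 40, None, None, 4, 25, 27, 45, None, 10, 20, None, None, 38, None, None, None, None, 19, 22, 29]
In a BST, the LCA of p=38, q=40 is the first node v on the
root-to-leaf path with p <= v <= q (go left if both < v, right if both > v).
Walk from root:
  at 48: both 38 and 40 < 48, go left
  at 26: both 38 and 40 > 26, go right
  at 40: 38 <= 40 <= 40, this is the LCA
LCA = 40


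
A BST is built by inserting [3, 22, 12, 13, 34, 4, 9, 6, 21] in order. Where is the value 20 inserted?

Starting tree (level order): [3, None, 22, 12, 34, 4, 13, None, None, None, 9, None, 21, 6]
Insertion path: 3 -> 22 -> 12 -> 13 -> 21
Result: insert 20 as left child of 21
Final tree (level order): [3, None, 22, 12, 34, 4, 13, None, None, None, 9, None, 21, 6, None, 20]


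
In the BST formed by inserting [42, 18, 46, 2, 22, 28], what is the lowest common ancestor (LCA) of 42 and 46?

Tree insertion order: [42, 18, 46, 2, 22, 28]
Tree (level-order array): [42, 18, 46, 2, 22, None, None, None, None, None, 28]
In a BST, the LCA of p=42, q=46 is the first node v on the
root-to-leaf path with p <= v <= q (go left if both < v, right if both > v).
Walk from root:
  at 42: 42 <= 42 <= 46, this is the LCA
LCA = 42


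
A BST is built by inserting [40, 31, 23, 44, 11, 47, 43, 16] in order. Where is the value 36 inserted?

Starting tree (level order): [40, 31, 44, 23, None, 43, 47, 11, None, None, None, None, None, None, 16]
Insertion path: 40 -> 31
Result: insert 36 as right child of 31
Final tree (level order): [40, 31, 44, 23, 36, 43, 47, 11, None, None, None, None, None, None, None, None, 16]


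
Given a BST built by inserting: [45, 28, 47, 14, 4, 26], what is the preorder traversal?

Tree insertion order: [45, 28, 47, 14, 4, 26]
Tree (level-order array): [45, 28, 47, 14, None, None, None, 4, 26]
Preorder traversal: [45, 28, 14, 4, 26, 47]


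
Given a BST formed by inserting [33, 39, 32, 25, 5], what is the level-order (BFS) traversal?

Tree insertion order: [33, 39, 32, 25, 5]
Tree (level-order array): [33, 32, 39, 25, None, None, None, 5]
BFS from the root, enqueuing left then right child of each popped node:
  queue [33] -> pop 33, enqueue [32, 39], visited so far: [33]
  queue [32, 39] -> pop 32, enqueue [25], visited so far: [33, 32]
  queue [39, 25] -> pop 39, enqueue [none], visited so far: [33, 32, 39]
  queue [25] -> pop 25, enqueue [5], visited so far: [33, 32, 39, 25]
  queue [5] -> pop 5, enqueue [none], visited so far: [33, 32, 39, 25, 5]
Result: [33, 32, 39, 25, 5]


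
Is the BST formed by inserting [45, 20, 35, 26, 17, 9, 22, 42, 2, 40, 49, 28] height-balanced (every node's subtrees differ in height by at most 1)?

Tree (level-order array): [45, 20, 49, 17, 35, None, None, 9, None, 26, 42, 2, None, 22, 28, 40]
Definition: a tree is height-balanced if, at every node, |h(left) - h(right)| <= 1 (empty subtree has height -1).
Bottom-up per-node check:
  node 2: h_left=-1, h_right=-1, diff=0 [OK], height=0
  node 9: h_left=0, h_right=-1, diff=1 [OK], height=1
  node 17: h_left=1, h_right=-1, diff=2 [FAIL (|1--1|=2 > 1)], height=2
  node 22: h_left=-1, h_right=-1, diff=0 [OK], height=0
  node 28: h_left=-1, h_right=-1, diff=0 [OK], height=0
  node 26: h_left=0, h_right=0, diff=0 [OK], height=1
  node 40: h_left=-1, h_right=-1, diff=0 [OK], height=0
  node 42: h_left=0, h_right=-1, diff=1 [OK], height=1
  node 35: h_left=1, h_right=1, diff=0 [OK], height=2
  node 20: h_left=2, h_right=2, diff=0 [OK], height=3
  node 49: h_left=-1, h_right=-1, diff=0 [OK], height=0
  node 45: h_left=3, h_right=0, diff=3 [FAIL (|3-0|=3 > 1)], height=4
Node 17 violates the condition: |1 - -1| = 2 > 1.
Result: Not balanced


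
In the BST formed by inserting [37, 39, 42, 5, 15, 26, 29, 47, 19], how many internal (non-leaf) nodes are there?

Tree built from: [37, 39, 42, 5, 15, 26, 29, 47, 19]
Tree (level-order array): [37, 5, 39, None, 15, None, 42, None, 26, None, 47, 19, 29]
Rule: An internal node has at least one child.
Per-node child counts:
  node 37: 2 child(ren)
  node 5: 1 child(ren)
  node 15: 1 child(ren)
  node 26: 2 child(ren)
  node 19: 0 child(ren)
  node 29: 0 child(ren)
  node 39: 1 child(ren)
  node 42: 1 child(ren)
  node 47: 0 child(ren)
Matching nodes: [37, 5, 15, 26, 39, 42]
Count of internal (non-leaf) nodes: 6


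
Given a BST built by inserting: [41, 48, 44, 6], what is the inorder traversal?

Tree insertion order: [41, 48, 44, 6]
Tree (level-order array): [41, 6, 48, None, None, 44]
Inorder traversal: [6, 41, 44, 48]


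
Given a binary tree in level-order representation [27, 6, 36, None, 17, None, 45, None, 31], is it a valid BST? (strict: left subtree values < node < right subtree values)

Level-order array: [27, 6, 36, None, 17, None, 45, None, 31]
Validate using subtree bounds (lo, hi): at each node, require lo < value < hi,
then recurse left with hi=value and right with lo=value.
Preorder trace (stopping at first violation):
  at node 27 with bounds (-inf, +inf): OK
  at node 6 with bounds (-inf, 27): OK
  at node 17 with bounds (6, 27): OK
  at node 31 with bounds (17, 27): VIOLATION
Node 31 violates its bound: not (17 < 31 < 27).
Result: Not a valid BST


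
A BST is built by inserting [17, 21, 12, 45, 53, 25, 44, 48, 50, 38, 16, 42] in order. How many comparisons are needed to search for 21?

Search path for 21: 17 -> 21
Found: True
Comparisons: 2


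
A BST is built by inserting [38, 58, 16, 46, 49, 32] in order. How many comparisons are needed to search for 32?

Search path for 32: 38 -> 16 -> 32
Found: True
Comparisons: 3


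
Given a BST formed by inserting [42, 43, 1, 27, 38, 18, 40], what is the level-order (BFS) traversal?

Tree insertion order: [42, 43, 1, 27, 38, 18, 40]
Tree (level-order array): [42, 1, 43, None, 27, None, None, 18, 38, None, None, None, 40]
BFS from the root, enqueuing left then right child of each popped node:
  queue [42] -> pop 42, enqueue [1, 43], visited so far: [42]
  queue [1, 43] -> pop 1, enqueue [27], visited so far: [42, 1]
  queue [43, 27] -> pop 43, enqueue [none], visited so far: [42, 1, 43]
  queue [27] -> pop 27, enqueue [18, 38], visited so far: [42, 1, 43, 27]
  queue [18, 38] -> pop 18, enqueue [none], visited so far: [42, 1, 43, 27, 18]
  queue [38] -> pop 38, enqueue [40], visited so far: [42, 1, 43, 27, 18, 38]
  queue [40] -> pop 40, enqueue [none], visited so far: [42, 1, 43, 27, 18, 38, 40]
Result: [42, 1, 43, 27, 18, 38, 40]


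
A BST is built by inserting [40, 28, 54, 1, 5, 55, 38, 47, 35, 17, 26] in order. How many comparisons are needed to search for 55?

Search path for 55: 40 -> 54 -> 55
Found: True
Comparisons: 3


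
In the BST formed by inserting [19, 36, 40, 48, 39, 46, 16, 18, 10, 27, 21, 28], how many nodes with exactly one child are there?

Tree built from: [19, 36, 40, 48, 39, 46, 16, 18, 10, 27, 21, 28]
Tree (level-order array): [19, 16, 36, 10, 18, 27, 40, None, None, None, None, 21, 28, 39, 48, None, None, None, None, None, None, 46]
Rule: These are nodes with exactly 1 non-null child.
Per-node child counts:
  node 19: 2 child(ren)
  node 16: 2 child(ren)
  node 10: 0 child(ren)
  node 18: 0 child(ren)
  node 36: 2 child(ren)
  node 27: 2 child(ren)
  node 21: 0 child(ren)
  node 28: 0 child(ren)
  node 40: 2 child(ren)
  node 39: 0 child(ren)
  node 48: 1 child(ren)
  node 46: 0 child(ren)
Matching nodes: [48]
Count of nodes with exactly one child: 1


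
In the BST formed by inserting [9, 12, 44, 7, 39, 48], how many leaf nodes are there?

Tree built from: [9, 12, 44, 7, 39, 48]
Tree (level-order array): [9, 7, 12, None, None, None, 44, 39, 48]
Rule: A leaf has 0 children.
Per-node child counts:
  node 9: 2 child(ren)
  node 7: 0 child(ren)
  node 12: 1 child(ren)
  node 44: 2 child(ren)
  node 39: 0 child(ren)
  node 48: 0 child(ren)
Matching nodes: [7, 39, 48]
Count of leaf nodes: 3


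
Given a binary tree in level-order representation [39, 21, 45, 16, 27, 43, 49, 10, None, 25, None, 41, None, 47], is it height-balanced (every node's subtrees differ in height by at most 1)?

Tree (level-order array): [39, 21, 45, 16, 27, 43, 49, 10, None, 25, None, 41, None, 47]
Definition: a tree is height-balanced if, at every node, |h(left) - h(right)| <= 1 (empty subtree has height -1).
Bottom-up per-node check:
  node 10: h_left=-1, h_right=-1, diff=0 [OK], height=0
  node 16: h_left=0, h_right=-1, diff=1 [OK], height=1
  node 25: h_left=-1, h_right=-1, diff=0 [OK], height=0
  node 27: h_left=0, h_right=-1, diff=1 [OK], height=1
  node 21: h_left=1, h_right=1, diff=0 [OK], height=2
  node 41: h_left=-1, h_right=-1, diff=0 [OK], height=0
  node 43: h_left=0, h_right=-1, diff=1 [OK], height=1
  node 47: h_left=-1, h_right=-1, diff=0 [OK], height=0
  node 49: h_left=0, h_right=-1, diff=1 [OK], height=1
  node 45: h_left=1, h_right=1, diff=0 [OK], height=2
  node 39: h_left=2, h_right=2, diff=0 [OK], height=3
All nodes satisfy the balance condition.
Result: Balanced


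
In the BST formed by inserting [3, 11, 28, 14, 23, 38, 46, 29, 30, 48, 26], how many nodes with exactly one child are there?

Tree built from: [3, 11, 28, 14, 23, 38, 46, 29, 30, 48, 26]
Tree (level-order array): [3, None, 11, None, 28, 14, 38, None, 23, 29, 46, None, 26, None, 30, None, 48]
Rule: These are nodes with exactly 1 non-null child.
Per-node child counts:
  node 3: 1 child(ren)
  node 11: 1 child(ren)
  node 28: 2 child(ren)
  node 14: 1 child(ren)
  node 23: 1 child(ren)
  node 26: 0 child(ren)
  node 38: 2 child(ren)
  node 29: 1 child(ren)
  node 30: 0 child(ren)
  node 46: 1 child(ren)
  node 48: 0 child(ren)
Matching nodes: [3, 11, 14, 23, 29, 46]
Count of nodes with exactly one child: 6


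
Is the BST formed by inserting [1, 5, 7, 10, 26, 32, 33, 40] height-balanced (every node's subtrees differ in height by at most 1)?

Tree (level-order array): [1, None, 5, None, 7, None, 10, None, 26, None, 32, None, 33, None, 40]
Definition: a tree is height-balanced if, at every node, |h(left) - h(right)| <= 1 (empty subtree has height -1).
Bottom-up per-node check:
  node 40: h_left=-1, h_right=-1, diff=0 [OK], height=0
  node 33: h_left=-1, h_right=0, diff=1 [OK], height=1
  node 32: h_left=-1, h_right=1, diff=2 [FAIL (|-1-1|=2 > 1)], height=2
  node 26: h_left=-1, h_right=2, diff=3 [FAIL (|-1-2|=3 > 1)], height=3
  node 10: h_left=-1, h_right=3, diff=4 [FAIL (|-1-3|=4 > 1)], height=4
  node 7: h_left=-1, h_right=4, diff=5 [FAIL (|-1-4|=5 > 1)], height=5
  node 5: h_left=-1, h_right=5, diff=6 [FAIL (|-1-5|=6 > 1)], height=6
  node 1: h_left=-1, h_right=6, diff=7 [FAIL (|-1-6|=7 > 1)], height=7
Node 32 violates the condition: |-1 - 1| = 2 > 1.
Result: Not balanced


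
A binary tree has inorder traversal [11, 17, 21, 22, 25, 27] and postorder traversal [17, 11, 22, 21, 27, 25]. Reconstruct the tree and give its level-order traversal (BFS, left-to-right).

Inorder:   [11, 17, 21, 22, 25, 27]
Postorder: [17, 11, 22, 21, 27, 25]
Algorithm: postorder visits root last, so walk postorder right-to-left;
each value is the root of the current inorder slice — split it at that
value, recurse on the right subtree first, then the left.
Recursive splits:
  root=25; inorder splits into left=[11, 17, 21, 22], right=[27]
  root=27; inorder splits into left=[], right=[]
  root=21; inorder splits into left=[11, 17], right=[22]
  root=22; inorder splits into left=[], right=[]
  root=11; inorder splits into left=[], right=[17]
  root=17; inorder splits into left=[], right=[]
Reconstructed level-order: [25, 21, 27, 11, 22, 17]


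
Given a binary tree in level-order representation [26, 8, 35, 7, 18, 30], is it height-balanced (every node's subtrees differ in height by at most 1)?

Tree (level-order array): [26, 8, 35, 7, 18, 30]
Definition: a tree is height-balanced if, at every node, |h(left) - h(right)| <= 1 (empty subtree has height -1).
Bottom-up per-node check:
  node 7: h_left=-1, h_right=-1, diff=0 [OK], height=0
  node 18: h_left=-1, h_right=-1, diff=0 [OK], height=0
  node 8: h_left=0, h_right=0, diff=0 [OK], height=1
  node 30: h_left=-1, h_right=-1, diff=0 [OK], height=0
  node 35: h_left=0, h_right=-1, diff=1 [OK], height=1
  node 26: h_left=1, h_right=1, diff=0 [OK], height=2
All nodes satisfy the balance condition.
Result: Balanced


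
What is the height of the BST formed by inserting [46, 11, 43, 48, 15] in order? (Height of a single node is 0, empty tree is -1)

Insertion order: [46, 11, 43, 48, 15]
Tree (level-order array): [46, 11, 48, None, 43, None, None, 15]
Compute height bottom-up (empty subtree = -1):
  height(15) = 1 + max(-1, -1) = 0
  height(43) = 1 + max(0, -1) = 1
  height(11) = 1 + max(-1, 1) = 2
  height(48) = 1 + max(-1, -1) = 0
  height(46) = 1 + max(2, 0) = 3
Height = 3


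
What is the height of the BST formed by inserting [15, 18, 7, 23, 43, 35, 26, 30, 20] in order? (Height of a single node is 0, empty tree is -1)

Insertion order: [15, 18, 7, 23, 43, 35, 26, 30, 20]
Tree (level-order array): [15, 7, 18, None, None, None, 23, 20, 43, None, None, 35, None, 26, None, None, 30]
Compute height bottom-up (empty subtree = -1):
  height(7) = 1 + max(-1, -1) = 0
  height(20) = 1 + max(-1, -1) = 0
  height(30) = 1 + max(-1, -1) = 0
  height(26) = 1 + max(-1, 0) = 1
  height(35) = 1 + max(1, -1) = 2
  height(43) = 1 + max(2, -1) = 3
  height(23) = 1 + max(0, 3) = 4
  height(18) = 1 + max(-1, 4) = 5
  height(15) = 1 + max(0, 5) = 6
Height = 6


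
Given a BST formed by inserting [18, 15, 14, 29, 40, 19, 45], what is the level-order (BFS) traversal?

Tree insertion order: [18, 15, 14, 29, 40, 19, 45]
Tree (level-order array): [18, 15, 29, 14, None, 19, 40, None, None, None, None, None, 45]
BFS from the root, enqueuing left then right child of each popped node:
  queue [18] -> pop 18, enqueue [15, 29], visited so far: [18]
  queue [15, 29] -> pop 15, enqueue [14], visited so far: [18, 15]
  queue [29, 14] -> pop 29, enqueue [19, 40], visited so far: [18, 15, 29]
  queue [14, 19, 40] -> pop 14, enqueue [none], visited so far: [18, 15, 29, 14]
  queue [19, 40] -> pop 19, enqueue [none], visited so far: [18, 15, 29, 14, 19]
  queue [40] -> pop 40, enqueue [45], visited so far: [18, 15, 29, 14, 19, 40]
  queue [45] -> pop 45, enqueue [none], visited so far: [18, 15, 29, 14, 19, 40, 45]
Result: [18, 15, 29, 14, 19, 40, 45]


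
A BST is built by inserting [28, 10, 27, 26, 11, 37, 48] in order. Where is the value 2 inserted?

Starting tree (level order): [28, 10, 37, None, 27, None, 48, 26, None, None, None, 11]
Insertion path: 28 -> 10
Result: insert 2 as left child of 10
Final tree (level order): [28, 10, 37, 2, 27, None, 48, None, None, 26, None, None, None, 11]


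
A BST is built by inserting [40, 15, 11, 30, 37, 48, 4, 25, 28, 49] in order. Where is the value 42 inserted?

Starting tree (level order): [40, 15, 48, 11, 30, None, 49, 4, None, 25, 37, None, None, None, None, None, 28]
Insertion path: 40 -> 48
Result: insert 42 as left child of 48
Final tree (level order): [40, 15, 48, 11, 30, 42, 49, 4, None, 25, 37, None, None, None, None, None, None, None, 28]


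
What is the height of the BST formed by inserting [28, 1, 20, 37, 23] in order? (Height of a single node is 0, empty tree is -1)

Insertion order: [28, 1, 20, 37, 23]
Tree (level-order array): [28, 1, 37, None, 20, None, None, None, 23]
Compute height bottom-up (empty subtree = -1):
  height(23) = 1 + max(-1, -1) = 0
  height(20) = 1 + max(-1, 0) = 1
  height(1) = 1 + max(-1, 1) = 2
  height(37) = 1 + max(-1, -1) = 0
  height(28) = 1 + max(2, 0) = 3
Height = 3


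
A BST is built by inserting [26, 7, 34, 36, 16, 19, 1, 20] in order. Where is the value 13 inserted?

Starting tree (level order): [26, 7, 34, 1, 16, None, 36, None, None, None, 19, None, None, None, 20]
Insertion path: 26 -> 7 -> 16
Result: insert 13 as left child of 16
Final tree (level order): [26, 7, 34, 1, 16, None, 36, None, None, 13, 19, None, None, None, None, None, 20]


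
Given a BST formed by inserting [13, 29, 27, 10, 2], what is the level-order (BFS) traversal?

Tree insertion order: [13, 29, 27, 10, 2]
Tree (level-order array): [13, 10, 29, 2, None, 27]
BFS from the root, enqueuing left then right child of each popped node:
  queue [13] -> pop 13, enqueue [10, 29], visited so far: [13]
  queue [10, 29] -> pop 10, enqueue [2], visited so far: [13, 10]
  queue [29, 2] -> pop 29, enqueue [27], visited so far: [13, 10, 29]
  queue [2, 27] -> pop 2, enqueue [none], visited so far: [13, 10, 29, 2]
  queue [27] -> pop 27, enqueue [none], visited so far: [13, 10, 29, 2, 27]
Result: [13, 10, 29, 2, 27]


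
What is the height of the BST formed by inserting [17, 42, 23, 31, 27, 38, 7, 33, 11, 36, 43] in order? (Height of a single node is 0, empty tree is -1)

Insertion order: [17, 42, 23, 31, 27, 38, 7, 33, 11, 36, 43]
Tree (level-order array): [17, 7, 42, None, 11, 23, 43, None, None, None, 31, None, None, 27, 38, None, None, 33, None, None, 36]
Compute height bottom-up (empty subtree = -1):
  height(11) = 1 + max(-1, -1) = 0
  height(7) = 1 + max(-1, 0) = 1
  height(27) = 1 + max(-1, -1) = 0
  height(36) = 1 + max(-1, -1) = 0
  height(33) = 1 + max(-1, 0) = 1
  height(38) = 1 + max(1, -1) = 2
  height(31) = 1 + max(0, 2) = 3
  height(23) = 1 + max(-1, 3) = 4
  height(43) = 1 + max(-1, -1) = 0
  height(42) = 1 + max(4, 0) = 5
  height(17) = 1 + max(1, 5) = 6
Height = 6


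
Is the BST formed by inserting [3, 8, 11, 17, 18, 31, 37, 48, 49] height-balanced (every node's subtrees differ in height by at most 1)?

Tree (level-order array): [3, None, 8, None, 11, None, 17, None, 18, None, 31, None, 37, None, 48, None, 49]
Definition: a tree is height-balanced if, at every node, |h(left) - h(right)| <= 1 (empty subtree has height -1).
Bottom-up per-node check:
  node 49: h_left=-1, h_right=-1, diff=0 [OK], height=0
  node 48: h_left=-1, h_right=0, diff=1 [OK], height=1
  node 37: h_left=-1, h_right=1, diff=2 [FAIL (|-1-1|=2 > 1)], height=2
  node 31: h_left=-1, h_right=2, diff=3 [FAIL (|-1-2|=3 > 1)], height=3
  node 18: h_left=-1, h_right=3, diff=4 [FAIL (|-1-3|=4 > 1)], height=4
  node 17: h_left=-1, h_right=4, diff=5 [FAIL (|-1-4|=5 > 1)], height=5
  node 11: h_left=-1, h_right=5, diff=6 [FAIL (|-1-5|=6 > 1)], height=6
  node 8: h_left=-1, h_right=6, diff=7 [FAIL (|-1-6|=7 > 1)], height=7
  node 3: h_left=-1, h_right=7, diff=8 [FAIL (|-1-7|=8 > 1)], height=8
Node 37 violates the condition: |-1 - 1| = 2 > 1.
Result: Not balanced


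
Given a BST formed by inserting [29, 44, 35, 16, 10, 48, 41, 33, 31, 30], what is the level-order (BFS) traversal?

Tree insertion order: [29, 44, 35, 16, 10, 48, 41, 33, 31, 30]
Tree (level-order array): [29, 16, 44, 10, None, 35, 48, None, None, 33, 41, None, None, 31, None, None, None, 30]
BFS from the root, enqueuing left then right child of each popped node:
  queue [29] -> pop 29, enqueue [16, 44], visited so far: [29]
  queue [16, 44] -> pop 16, enqueue [10], visited so far: [29, 16]
  queue [44, 10] -> pop 44, enqueue [35, 48], visited so far: [29, 16, 44]
  queue [10, 35, 48] -> pop 10, enqueue [none], visited so far: [29, 16, 44, 10]
  queue [35, 48] -> pop 35, enqueue [33, 41], visited so far: [29, 16, 44, 10, 35]
  queue [48, 33, 41] -> pop 48, enqueue [none], visited so far: [29, 16, 44, 10, 35, 48]
  queue [33, 41] -> pop 33, enqueue [31], visited so far: [29, 16, 44, 10, 35, 48, 33]
  queue [41, 31] -> pop 41, enqueue [none], visited so far: [29, 16, 44, 10, 35, 48, 33, 41]
  queue [31] -> pop 31, enqueue [30], visited so far: [29, 16, 44, 10, 35, 48, 33, 41, 31]
  queue [30] -> pop 30, enqueue [none], visited so far: [29, 16, 44, 10, 35, 48, 33, 41, 31, 30]
Result: [29, 16, 44, 10, 35, 48, 33, 41, 31, 30]


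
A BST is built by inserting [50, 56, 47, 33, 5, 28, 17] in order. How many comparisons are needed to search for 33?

Search path for 33: 50 -> 47 -> 33
Found: True
Comparisons: 3


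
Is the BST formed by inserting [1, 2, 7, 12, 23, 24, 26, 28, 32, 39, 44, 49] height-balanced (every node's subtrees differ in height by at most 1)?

Tree (level-order array): [1, None, 2, None, 7, None, 12, None, 23, None, 24, None, 26, None, 28, None, 32, None, 39, None, 44, None, 49]
Definition: a tree is height-balanced if, at every node, |h(left) - h(right)| <= 1 (empty subtree has height -1).
Bottom-up per-node check:
  node 49: h_left=-1, h_right=-1, diff=0 [OK], height=0
  node 44: h_left=-1, h_right=0, diff=1 [OK], height=1
  node 39: h_left=-1, h_right=1, diff=2 [FAIL (|-1-1|=2 > 1)], height=2
  node 32: h_left=-1, h_right=2, diff=3 [FAIL (|-1-2|=3 > 1)], height=3
  node 28: h_left=-1, h_right=3, diff=4 [FAIL (|-1-3|=4 > 1)], height=4
  node 26: h_left=-1, h_right=4, diff=5 [FAIL (|-1-4|=5 > 1)], height=5
  node 24: h_left=-1, h_right=5, diff=6 [FAIL (|-1-5|=6 > 1)], height=6
  node 23: h_left=-1, h_right=6, diff=7 [FAIL (|-1-6|=7 > 1)], height=7
  node 12: h_left=-1, h_right=7, diff=8 [FAIL (|-1-7|=8 > 1)], height=8
  node 7: h_left=-1, h_right=8, diff=9 [FAIL (|-1-8|=9 > 1)], height=9
  node 2: h_left=-1, h_right=9, diff=10 [FAIL (|-1-9|=10 > 1)], height=10
  node 1: h_left=-1, h_right=10, diff=11 [FAIL (|-1-10|=11 > 1)], height=11
Node 39 violates the condition: |-1 - 1| = 2 > 1.
Result: Not balanced


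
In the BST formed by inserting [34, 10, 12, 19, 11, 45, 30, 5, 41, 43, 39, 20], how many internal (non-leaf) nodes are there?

Tree built from: [34, 10, 12, 19, 11, 45, 30, 5, 41, 43, 39, 20]
Tree (level-order array): [34, 10, 45, 5, 12, 41, None, None, None, 11, 19, 39, 43, None, None, None, 30, None, None, None, None, 20]
Rule: An internal node has at least one child.
Per-node child counts:
  node 34: 2 child(ren)
  node 10: 2 child(ren)
  node 5: 0 child(ren)
  node 12: 2 child(ren)
  node 11: 0 child(ren)
  node 19: 1 child(ren)
  node 30: 1 child(ren)
  node 20: 0 child(ren)
  node 45: 1 child(ren)
  node 41: 2 child(ren)
  node 39: 0 child(ren)
  node 43: 0 child(ren)
Matching nodes: [34, 10, 12, 19, 30, 45, 41]
Count of internal (non-leaf) nodes: 7


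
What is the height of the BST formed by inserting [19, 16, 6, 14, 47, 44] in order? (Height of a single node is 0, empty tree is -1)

Insertion order: [19, 16, 6, 14, 47, 44]
Tree (level-order array): [19, 16, 47, 6, None, 44, None, None, 14]
Compute height bottom-up (empty subtree = -1):
  height(14) = 1 + max(-1, -1) = 0
  height(6) = 1 + max(-1, 0) = 1
  height(16) = 1 + max(1, -1) = 2
  height(44) = 1 + max(-1, -1) = 0
  height(47) = 1 + max(0, -1) = 1
  height(19) = 1 + max(2, 1) = 3
Height = 3


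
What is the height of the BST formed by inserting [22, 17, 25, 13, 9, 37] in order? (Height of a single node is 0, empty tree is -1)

Insertion order: [22, 17, 25, 13, 9, 37]
Tree (level-order array): [22, 17, 25, 13, None, None, 37, 9]
Compute height bottom-up (empty subtree = -1):
  height(9) = 1 + max(-1, -1) = 0
  height(13) = 1 + max(0, -1) = 1
  height(17) = 1 + max(1, -1) = 2
  height(37) = 1 + max(-1, -1) = 0
  height(25) = 1 + max(-1, 0) = 1
  height(22) = 1 + max(2, 1) = 3
Height = 3


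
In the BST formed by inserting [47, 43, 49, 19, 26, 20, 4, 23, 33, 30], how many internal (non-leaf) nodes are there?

Tree built from: [47, 43, 49, 19, 26, 20, 4, 23, 33, 30]
Tree (level-order array): [47, 43, 49, 19, None, None, None, 4, 26, None, None, 20, 33, None, 23, 30]
Rule: An internal node has at least one child.
Per-node child counts:
  node 47: 2 child(ren)
  node 43: 1 child(ren)
  node 19: 2 child(ren)
  node 4: 0 child(ren)
  node 26: 2 child(ren)
  node 20: 1 child(ren)
  node 23: 0 child(ren)
  node 33: 1 child(ren)
  node 30: 0 child(ren)
  node 49: 0 child(ren)
Matching nodes: [47, 43, 19, 26, 20, 33]
Count of internal (non-leaf) nodes: 6


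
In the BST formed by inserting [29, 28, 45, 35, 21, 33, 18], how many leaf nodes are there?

Tree built from: [29, 28, 45, 35, 21, 33, 18]
Tree (level-order array): [29, 28, 45, 21, None, 35, None, 18, None, 33]
Rule: A leaf has 0 children.
Per-node child counts:
  node 29: 2 child(ren)
  node 28: 1 child(ren)
  node 21: 1 child(ren)
  node 18: 0 child(ren)
  node 45: 1 child(ren)
  node 35: 1 child(ren)
  node 33: 0 child(ren)
Matching nodes: [18, 33]
Count of leaf nodes: 2


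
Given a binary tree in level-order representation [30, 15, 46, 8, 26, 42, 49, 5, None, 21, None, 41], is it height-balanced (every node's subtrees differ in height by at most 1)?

Tree (level-order array): [30, 15, 46, 8, 26, 42, 49, 5, None, 21, None, 41]
Definition: a tree is height-balanced if, at every node, |h(left) - h(right)| <= 1 (empty subtree has height -1).
Bottom-up per-node check:
  node 5: h_left=-1, h_right=-1, diff=0 [OK], height=0
  node 8: h_left=0, h_right=-1, diff=1 [OK], height=1
  node 21: h_left=-1, h_right=-1, diff=0 [OK], height=0
  node 26: h_left=0, h_right=-1, diff=1 [OK], height=1
  node 15: h_left=1, h_right=1, diff=0 [OK], height=2
  node 41: h_left=-1, h_right=-1, diff=0 [OK], height=0
  node 42: h_left=0, h_right=-1, diff=1 [OK], height=1
  node 49: h_left=-1, h_right=-1, diff=0 [OK], height=0
  node 46: h_left=1, h_right=0, diff=1 [OK], height=2
  node 30: h_left=2, h_right=2, diff=0 [OK], height=3
All nodes satisfy the balance condition.
Result: Balanced


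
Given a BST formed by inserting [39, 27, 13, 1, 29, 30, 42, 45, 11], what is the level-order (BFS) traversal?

Tree insertion order: [39, 27, 13, 1, 29, 30, 42, 45, 11]
Tree (level-order array): [39, 27, 42, 13, 29, None, 45, 1, None, None, 30, None, None, None, 11]
BFS from the root, enqueuing left then right child of each popped node:
  queue [39] -> pop 39, enqueue [27, 42], visited so far: [39]
  queue [27, 42] -> pop 27, enqueue [13, 29], visited so far: [39, 27]
  queue [42, 13, 29] -> pop 42, enqueue [45], visited so far: [39, 27, 42]
  queue [13, 29, 45] -> pop 13, enqueue [1], visited so far: [39, 27, 42, 13]
  queue [29, 45, 1] -> pop 29, enqueue [30], visited so far: [39, 27, 42, 13, 29]
  queue [45, 1, 30] -> pop 45, enqueue [none], visited so far: [39, 27, 42, 13, 29, 45]
  queue [1, 30] -> pop 1, enqueue [11], visited so far: [39, 27, 42, 13, 29, 45, 1]
  queue [30, 11] -> pop 30, enqueue [none], visited so far: [39, 27, 42, 13, 29, 45, 1, 30]
  queue [11] -> pop 11, enqueue [none], visited so far: [39, 27, 42, 13, 29, 45, 1, 30, 11]
Result: [39, 27, 42, 13, 29, 45, 1, 30, 11]


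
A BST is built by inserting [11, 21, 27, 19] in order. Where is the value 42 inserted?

Starting tree (level order): [11, None, 21, 19, 27]
Insertion path: 11 -> 21 -> 27
Result: insert 42 as right child of 27
Final tree (level order): [11, None, 21, 19, 27, None, None, None, 42]


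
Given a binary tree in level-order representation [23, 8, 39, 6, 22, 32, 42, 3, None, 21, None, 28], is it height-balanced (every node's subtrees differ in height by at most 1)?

Tree (level-order array): [23, 8, 39, 6, 22, 32, 42, 3, None, 21, None, 28]
Definition: a tree is height-balanced if, at every node, |h(left) - h(right)| <= 1 (empty subtree has height -1).
Bottom-up per-node check:
  node 3: h_left=-1, h_right=-1, diff=0 [OK], height=0
  node 6: h_left=0, h_right=-1, diff=1 [OK], height=1
  node 21: h_left=-1, h_right=-1, diff=0 [OK], height=0
  node 22: h_left=0, h_right=-1, diff=1 [OK], height=1
  node 8: h_left=1, h_right=1, diff=0 [OK], height=2
  node 28: h_left=-1, h_right=-1, diff=0 [OK], height=0
  node 32: h_left=0, h_right=-1, diff=1 [OK], height=1
  node 42: h_left=-1, h_right=-1, diff=0 [OK], height=0
  node 39: h_left=1, h_right=0, diff=1 [OK], height=2
  node 23: h_left=2, h_right=2, diff=0 [OK], height=3
All nodes satisfy the balance condition.
Result: Balanced


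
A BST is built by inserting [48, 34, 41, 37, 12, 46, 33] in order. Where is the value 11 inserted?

Starting tree (level order): [48, 34, None, 12, 41, None, 33, 37, 46]
Insertion path: 48 -> 34 -> 12
Result: insert 11 as left child of 12
Final tree (level order): [48, 34, None, 12, 41, 11, 33, 37, 46]


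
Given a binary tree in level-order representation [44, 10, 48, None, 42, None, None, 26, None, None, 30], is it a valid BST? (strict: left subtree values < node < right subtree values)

Level-order array: [44, 10, 48, None, 42, None, None, 26, None, None, 30]
Validate using subtree bounds (lo, hi): at each node, require lo < value < hi,
then recurse left with hi=value and right with lo=value.
Preorder trace (stopping at first violation):
  at node 44 with bounds (-inf, +inf): OK
  at node 10 with bounds (-inf, 44): OK
  at node 42 with bounds (10, 44): OK
  at node 26 with bounds (10, 42): OK
  at node 30 with bounds (26, 42): OK
  at node 48 with bounds (44, +inf): OK
No violation found at any node.
Result: Valid BST


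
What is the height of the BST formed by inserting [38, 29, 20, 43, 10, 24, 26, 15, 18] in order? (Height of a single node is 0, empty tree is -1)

Insertion order: [38, 29, 20, 43, 10, 24, 26, 15, 18]
Tree (level-order array): [38, 29, 43, 20, None, None, None, 10, 24, None, 15, None, 26, None, 18]
Compute height bottom-up (empty subtree = -1):
  height(18) = 1 + max(-1, -1) = 0
  height(15) = 1 + max(-1, 0) = 1
  height(10) = 1 + max(-1, 1) = 2
  height(26) = 1 + max(-1, -1) = 0
  height(24) = 1 + max(-1, 0) = 1
  height(20) = 1 + max(2, 1) = 3
  height(29) = 1 + max(3, -1) = 4
  height(43) = 1 + max(-1, -1) = 0
  height(38) = 1 + max(4, 0) = 5
Height = 5


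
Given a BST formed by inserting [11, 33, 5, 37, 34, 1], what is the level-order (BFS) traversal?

Tree insertion order: [11, 33, 5, 37, 34, 1]
Tree (level-order array): [11, 5, 33, 1, None, None, 37, None, None, 34]
BFS from the root, enqueuing left then right child of each popped node:
  queue [11] -> pop 11, enqueue [5, 33], visited so far: [11]
  queue [5, 33] -> pop 5, enqueue [1], visited so far: [11, 5]
  queue [33, 1] -> pop 33, enqueue [37], visited so far: [11, 5, 33]
  queue [1, 37] -> pop 1, enqueue [none], visited so far: [11, 5, 33, 1]
  queue [37] -> pop 37, enqueue [34], visited so far: [11, 5, 33, 1, 37]
  queue [34] -> pop 34, enqueue [none], visited so far: [11, 5, 33, 1, 37, 34]
Result: [11, 5, 33, 1, 37, 34]


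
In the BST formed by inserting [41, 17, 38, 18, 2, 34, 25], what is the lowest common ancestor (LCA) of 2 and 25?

Tree insertion order: [41, 17, 38, 18, 2, 34, 25]
Tree (level-order array): [41, 17, None, 2, 38, None, None, 18, None, None, 34, 25]
In a BST, the LCA of p=2, q=25 is the first node v on the
root-to-leaf path with p <= v <= q (go left if both < v, right if both > v).
Walk from root:
  at 41: both 2 and 25 < 41, go left
  at 17: 2 <= 17 <= 25, this is the LCA
LCA = 17


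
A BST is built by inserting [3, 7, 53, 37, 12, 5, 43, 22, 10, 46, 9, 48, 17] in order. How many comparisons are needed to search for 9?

Search path for 9: 3 -> 7 -> 53 -> 37 -> 12 -> 10 -> 9
Found: True
Comparisons: 7


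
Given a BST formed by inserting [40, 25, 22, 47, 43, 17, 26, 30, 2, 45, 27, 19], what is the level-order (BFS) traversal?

Tree insertion order: [40, 25, 22, 47, 43, 17, 26, 30, 2, 45, 27, 19]
Tree (level-order array): [40, 25, 47, 22, 26, 43, None, 17, None, None, 30, None, 45, 2, 19, 27]
BFS from the root, enqueuing left then right child of each popped node:
  queue [40] -> pop 40, enqueue [25, 47], visited so far: [40]
  queue [25, 47] -> pop 25, enqueue [22, 26], visited so far: [40, 25]
  queue [47, 22, 26] -> pop 47, enqueue [43], visited so far: [40, 25, 47]
  queue [22, 26, 43] -> pop 22, enqueue [17], visited so far: [40, 25, 47, 22]
  queue [26, 43, 17] -> pop 26, enqueue [30], visited so far: [40, 25, 47, 22, 26]
  queue [43, 17, 30] -> pop 43, enqueue [45], visited so far: [40, 25, 47, 22, 26, 43]
  queue [17, 30, 45] -> pop 17, enqueue [2, 19], visited so far: [40, 25, 47, 22, 26, 43, 17]
  queue [30, 45, 2, 19] -> pop 30, enqueue [27], visited so far: [40, 25, 47, 22, 26, 43, 17, 30]
  queue [45, 2, 19, 27] -> pop 45, enqueue [none], visited so far: [40, 25, 47, 22, 26, 43, 17, 30, 45]
  queue [2, 19, 27] -> pop 2, enqueue [none], visited so far: [40, 25, 47, 22, 26, 43, 17, 30, 45, 2]
  queue [19, 27] -> pop 19, enqueue [none], visited so far: [40, 25, 47, 22, 26, 43, 17, 30, 45, 2, 19]
  queue [27] -> pop 27, enqueue [none], visited so far: [40, 25, 47, 22, 26, 43, 17, 30, 45, 2, 19, 27]
Result: [40, 25, 47, 22, 26, 43, 17, 30, 45, 2, 19, 27]


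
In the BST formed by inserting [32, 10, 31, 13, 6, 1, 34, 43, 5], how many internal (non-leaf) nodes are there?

Tree built from: [32, 10, 31, 13, 6, 1, 34, 43, 5]
Tree (level-order array): [32, 10, 34, 6, 31, None, 43, 1, None, 13, None, None, None, None, 5]
Rule: An internal node has at least one child.
Per-node child counts:
  node 32: 2 child(ren)
  node 10: 2 child(ren)
  node 6: 1 child(ren)
  node 1: 1 child(ren)
  node 5: 0 child(ren)
  node 31: 1 child(ren)
  node 13: 0 child(ren)
  node 34: 1 child(ren)
  node 43: 0 child(ren)
Matching nodes: [32, 10, 6, 1, 31, 34]
Count of internal (non-leaf) nodes: 6


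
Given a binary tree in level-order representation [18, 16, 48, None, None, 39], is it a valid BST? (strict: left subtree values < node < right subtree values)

Level-order array: [18, 16, 48, None, None, 39]
Validate using subtree bounds (lo, hi): at each node, require lo < value < hi,
then recurse left with hi=value and right with lo=value.
Preorder trace (stopping at first violation):
  at node 18 with bounds (-inf, +inf): OK
  at node 16 with bounds (-inf, 18): OK
  at node 48 with bounds (18, +inf): OK
  at node 39 with bounds (18, 48): OK
No violation found at any node.
Result: Valid BST


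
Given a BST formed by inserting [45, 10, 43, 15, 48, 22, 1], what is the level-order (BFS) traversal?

Tree insertion order: [45, 10, 43, 15, 48, 22, 1]
Tree (level-order array): [45, 10, 48, 1, 43, None, None, None, None, 15, None, None, 22]
BFS from the root, enqueuing left then right child of each popped node:
  queue [45] -> pop 45, enqueue [10, 48], visited so far: [45]
  queue [10, 48] -> pop 10, enqueue [1, 43], visited so far: [45, 10]
  queue [48, 1, 43] -> pop 48, enqueue [none], visited so far: [45, 10, 48]
  queue [1, 43] -> pop 1, enqueue [none], visited so far: [45, 10, 48, 1]
  queue [43] -> pop 43, enqueue [15], visited so far: [45, 10, 48, 1, 43]
  queue [15] -> pop 15, enqueue [22], visited so far: [45, 10, 48, 1, 43, 15]
  queue [22] -> pop 22, enqueue [none], visited so far: [45, 10, 48, 1, 43, 15, 22]
Result: [45, 10, 48, 1, 43, 15, 22]


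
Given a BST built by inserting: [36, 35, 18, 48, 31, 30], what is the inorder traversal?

Tree insertion order: [36, 35, 18, 48, 31, 30]
Tree (level-order array): [36, 35, 48, 18, None, None, None, None, 31, 30]
Inorder traversal: [18, 30, 31, 35, 36, 48]


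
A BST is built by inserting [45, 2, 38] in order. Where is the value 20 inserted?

Starting tree (level order): [45, 2, None, None, 38]
Insertion path: 45 -> 2 -> 38
Result: insert 20 as left child of 38
Final tree (level order): [45, 2, None, None, 38, 20]


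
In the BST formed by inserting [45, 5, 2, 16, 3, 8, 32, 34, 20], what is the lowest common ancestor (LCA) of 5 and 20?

Tree insertion order: [45, 5, 2, 16, 3, 8, 32, 34, 20]
Tree (level-order array): [45, 5, None, 2, 16, None, 3, 8, 32, None, None, None, None, 20, 34]
In a BST, the LCA of p=5, q=20 is the first node v on the
root-to-leaf path with p <= v <= q (go left if both < v, right if both > v).
Walk from root:
  at 45: both 5 and 20 < 45, go left
  at 5: 5 <= 5 <= 20, this is the LCA
LCA = 5


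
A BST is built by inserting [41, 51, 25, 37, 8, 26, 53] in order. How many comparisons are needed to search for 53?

Search path for 53: 41 -> 51 -> 53
Found: True
Comparisons: 3


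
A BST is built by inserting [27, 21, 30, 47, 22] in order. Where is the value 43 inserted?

Starting tree (level order): [27, 21, 30, None, 22, None, 47]
Insertion path: 27 -> 30 -> 47
Result: insert 43 as left child of 47
Final tree (level order): [27, 21, 30, None, 22, None, 47, None, None, 43]


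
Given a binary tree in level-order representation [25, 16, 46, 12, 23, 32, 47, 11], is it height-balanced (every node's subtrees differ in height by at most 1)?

Tree (level-order array): [25, 16, 46, 12, 23, 32, 47, 11]
Definition: a tree is height-balanced if, at every node, |h(left) - h(right)| <= 1 (empty subtree has height -1).
Bottom-up per-node check:
  node 11: h_left=-1, h_right=-1, diff=0 [OK], height=0
  node 12: h_left=0, h_right=-1, diff=1 [OK], height=1
  node 23: h_left=-1, h_right=-1, diff=0 [OK], height=0
  node 16: h_left=1, h_right=0, diff=1 [OK], height=2
  node 32: h_left=-1, h_right=-1, diff=0 [OK], height=0
  node 47: h_left=-1, h_right=-1, diff=0 [OK], height=0
  node 46: h_left=0, h_right=0, diff=0 [OK], height=1
  node 25: h_left=2, h_right=1, diff=1 [OK], height=3
All nodes satisfy the balance condition.
Result: Balanced


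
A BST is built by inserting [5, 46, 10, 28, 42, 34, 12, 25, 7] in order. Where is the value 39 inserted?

Starting tree (level order): [5, None, 46, 10, None, 7, 28, None, None, 12, 42, None, 25, 34]
Insertion path: 5 -> 46 -> 10 -> 28 -> 42 -> 34
Result: insert 39 as right child of 34
Final tree (level order): [5, None, 46, 10, None, 7, 28, None, None, 12, 42, None, 25, 34, None, None, None, None, 39]


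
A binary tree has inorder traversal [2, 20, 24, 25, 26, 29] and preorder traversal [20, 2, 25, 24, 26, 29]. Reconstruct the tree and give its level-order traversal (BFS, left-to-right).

Inorder:  [2, 20, 24, 25, 26, 29]
Preorder: [20, 2, 25, 24, 26, 29]
Algorithm: preorder visits root first, so consume preorder in order;
for each root, split the current inorder slice at that value into
left-subtree inorder and right-subtree inorder, then recurse.
Recursive splits:
  root=20; inorder splits into left=[2], right=[24, 25, 26, 29]
  root=2; inorder splits into left=[], right=[]
  root=25; inorder splits into left=[24], right=[26, 29]
  root=24; inorder splits into left=[], right=[]
  root=26; inorder splits into left=[], right=[29]
  root=29; inorder splits into left=[], right=[]
Reconstructed level-order: [20, 2, 25, 24, 26, 29]
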